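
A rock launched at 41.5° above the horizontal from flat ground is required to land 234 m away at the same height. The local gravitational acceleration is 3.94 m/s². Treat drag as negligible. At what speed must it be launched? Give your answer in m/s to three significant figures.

30.5 m/s

Level-ground range: R = v₀² sin(2θ)/g, so v₀ = √(gR / sin 2θ).
v₀ = √(3.94 × 234 / sin 83.00°) = √(922.0 / 0.9925) = √928.88 = 30.48 m/s.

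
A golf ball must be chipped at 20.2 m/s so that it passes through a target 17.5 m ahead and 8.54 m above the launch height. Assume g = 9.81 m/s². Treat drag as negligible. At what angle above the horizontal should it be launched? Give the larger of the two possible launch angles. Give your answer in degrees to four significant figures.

75.63°

Trajectory: y = x tanθ − g x² (1 + tan²θ)/(2v₀²). With x = 17.5, y = 8.54, v₀ = 20.2, g = 9.81:
3.681 tan²θ − 17.5 tanθ + (12.22) = 0.
tanθ = [17.5 ± √(17.5² − 4 × 3.681 × (12.22))] / (2 × 3.681) = (17.5 ± 11.24) / 7.363, giving tanθ = 0.8506 or 3.903.
θ = 40.38° or 75.63°; the larger is 75.63°.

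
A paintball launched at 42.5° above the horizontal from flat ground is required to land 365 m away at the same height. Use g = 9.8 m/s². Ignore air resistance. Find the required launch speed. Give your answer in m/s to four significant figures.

Level-ground range: R = v₀² sin(2θ)/g, so v₀ = √(gR / sin 2θ).
v₀ = √(9.80 × 365 / sin 85.00°) = √(3577 / 0.9962) = √3590.7 = 59.92 m/s.

59.92 m/s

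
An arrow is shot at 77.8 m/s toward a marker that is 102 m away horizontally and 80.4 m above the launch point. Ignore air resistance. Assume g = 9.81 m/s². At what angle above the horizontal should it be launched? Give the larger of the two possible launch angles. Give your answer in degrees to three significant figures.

Trajectory: y = x tanθ − g x² (1 + tan²θ)/(2v₀²). With x = 102, y = 80.4, v₀ = 77.8, g = 9.81:
8.431 tan²θ − 102 tanθ + (88.83) = 0.
tanθ = [102 ± √(102² − 4 × 8.431 × (88.83))] / (2 × 8.431) = (102 ± 86.07) / 16.86, giving tanθ = 0.9447 or 11.15.
θ = 43.37° or 84.88°; the larger is 84.88°.

84.9°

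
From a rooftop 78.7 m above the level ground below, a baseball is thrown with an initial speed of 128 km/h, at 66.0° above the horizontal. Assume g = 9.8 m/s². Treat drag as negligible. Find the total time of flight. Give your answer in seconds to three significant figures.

Convert: 128 km/h = 128/3.6 = 35.56 m/s.
Components: vₓ = 35.56 cos 66.0° = 14.46 m/s, v_y0 = 35.56 sin 66.0° = 32.48 m/s.
With up positive and y = 0 at the ground: y(t) = 78.7 + (32.48) t − 4.900 t². Setting y = 0 and taking the positive root: t = [32.48 + √(32.48² + 2·9.80·78.7)] / 9.80 = (32.48 + 50.97) / 9.80 = 8.515 s.

8.52 s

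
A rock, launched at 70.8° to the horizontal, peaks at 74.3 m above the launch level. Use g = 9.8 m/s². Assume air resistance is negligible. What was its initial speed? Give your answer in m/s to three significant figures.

40.4 m/s

At the peak v_y = 0, so v_y0 = √(2gH) = √(2 × 9.80 × 74.3) = 38.16 m/s.
v_y0 = v₀ sin θ ⇒ v₀ = 38.16 / sin 70.8° = 40.41 m/s.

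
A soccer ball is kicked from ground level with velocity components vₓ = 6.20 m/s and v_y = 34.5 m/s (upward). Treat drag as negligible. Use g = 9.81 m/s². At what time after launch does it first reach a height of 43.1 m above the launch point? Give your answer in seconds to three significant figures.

Require v_y0 t − ½ g t² = 43.1, i.e. 4.905 t² − 34.50 t + 43.1 = 0.
Quadratic formula: t = (34.50 ± √344.63) / 9.81 = (34.50 ± 18.56) / 9.81 → t = 1.624 s or 5.409 s.
The first (ascending) time is 1.624 s.

1.62 s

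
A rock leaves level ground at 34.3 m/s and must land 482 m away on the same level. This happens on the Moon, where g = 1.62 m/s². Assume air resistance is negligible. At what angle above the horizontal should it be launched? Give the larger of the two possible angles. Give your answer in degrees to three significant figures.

69.2°

From R = (v₀²/g) sin 2θ: sin 2θ = 1.62 × 482 / 1176.5 = 0.6637.
2θ = 41.58° or 180° − 41.58° = 138.4°, so θ = 20.79° or 69.21°.
The larger angle is 69.21°.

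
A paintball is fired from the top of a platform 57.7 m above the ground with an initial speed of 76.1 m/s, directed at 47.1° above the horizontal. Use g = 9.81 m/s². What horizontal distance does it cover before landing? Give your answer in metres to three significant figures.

638 m

Components: vₓ = 76.10 cos 47.1° = 51.80 m/s, v_y0 = 76.10 sin 47.1° = 55.75 m/s.
With up positive and y = 0 at the ground: y(t) = 57.7 + (55.75) t − 4.905 t². Setting y = 0 and taking the positive root: t = [55.75 + √(55.75² + 2·9.81·57.7)] / 9.81 = (55.75 + 65.11) / 9.81 = 12.32 s.
Horizontal distance: R = vₓ t = 51.80 × 12.32 = 638.2 m.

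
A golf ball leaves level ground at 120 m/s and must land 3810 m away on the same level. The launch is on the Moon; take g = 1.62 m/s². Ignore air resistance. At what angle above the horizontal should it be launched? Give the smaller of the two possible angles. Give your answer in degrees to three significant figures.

12.7°

R = v₀² sin 2θ / g gives sin 2θ = gR/v₀² = 1.62·3810/120² = 0.4286.
2θ = 25.38° or 180° − 25.38° = 154.6°, so θ = 12.69° or 77.31°.
The smaller angle is 12.69°.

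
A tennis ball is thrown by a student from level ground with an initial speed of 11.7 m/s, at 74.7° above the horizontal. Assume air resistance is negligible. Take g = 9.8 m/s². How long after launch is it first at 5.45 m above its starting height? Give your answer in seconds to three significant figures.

vₓ = 11.70 cos 74.7° = 3.087 m/s; v_y0 = 11.70 sin 74.7° = 11.29 m/s.
Set y = v_y0 t − ½ g t² = 5.45: 4.900 t² − 11.29 t + 5.45 = 0.
t = [11.29 ± √(11.29² − 2·9.80·5.45)] / 9.80 = (11.29 ± 4.532) / 9.80, so t = 0.6891 s or t = 1.614 s.
The first (ascending) time is 0.6891 s.

0.689 s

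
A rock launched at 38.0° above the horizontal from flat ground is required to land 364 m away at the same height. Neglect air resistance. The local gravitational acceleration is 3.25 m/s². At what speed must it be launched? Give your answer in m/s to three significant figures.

34.9 m/s

On level ground R = v₀² sin 2θ / g ⇒ v₀ = √(gR / sin 2θ).
v₀ = √(3.25 × 364 / sin 76.00°) = √(1183 / 0.9703) = √1219.2 = 34.92 m/s.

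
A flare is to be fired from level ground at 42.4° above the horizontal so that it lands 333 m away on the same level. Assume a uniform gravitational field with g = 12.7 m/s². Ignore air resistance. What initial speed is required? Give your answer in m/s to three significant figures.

From R = (v₀² / g) sin 2θ: v₀ = √(gR / sin 2θ).
v₀ = √(12.7 × 333 / sin 84.80°) = √(4229 / 0.9959) = √4246.6 = 65.17 m/s.

65.2 m/s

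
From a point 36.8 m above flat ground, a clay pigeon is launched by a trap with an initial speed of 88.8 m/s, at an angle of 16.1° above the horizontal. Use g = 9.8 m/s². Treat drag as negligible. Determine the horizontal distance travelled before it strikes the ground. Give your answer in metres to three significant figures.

vₓ = 88.80 cos 16.1° = 85.32 m/s; v_y0 = 88.80 sin 16.1° = 24.63 m/s.
With up positive and y = 0 at the ground: y(t) = 36.8 + (24.63) t − 4.900 t². Setting y = 0 and taking the positive root: t = [24.63 + √(24.63² + 2·9.80·36.8)] / 9.80 = (24.63 + 36.44) / 9.80 = 6.231 s.
Horizontal distance: R = vₓ t = 85.32 × 6.231 = 531.6 m.

532 m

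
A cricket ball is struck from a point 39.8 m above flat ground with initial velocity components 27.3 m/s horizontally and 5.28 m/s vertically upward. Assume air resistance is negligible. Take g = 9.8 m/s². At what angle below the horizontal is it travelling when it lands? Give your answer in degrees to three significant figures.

Vertical motion (up positive, ground at y = 0): 4.900 t² − (5.280) t − 39.8 = 0, so t = (5.280 + √(5.280² + 2·9.80·39.8)) / 9.80 = (5.280 + 28.42) / 9.80 = 3.439 s.
At impact: v_y = v_y0 − g t = −28.42 m/s; vₓ = 27.30 m/s.
Angle below horizontal: arctan(|v_y|/vₓ) = arctan(28.42/27.30) = 46.16°.

46.2°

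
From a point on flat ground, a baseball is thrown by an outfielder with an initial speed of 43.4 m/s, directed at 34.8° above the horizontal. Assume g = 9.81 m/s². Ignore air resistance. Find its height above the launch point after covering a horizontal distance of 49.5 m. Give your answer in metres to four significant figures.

vₓ = 43.40 cos 34.8° = 35.64 m/s; v_y0 = 43.40 sin 34.8° = 24.77 m/s.
Time to reach x = 49.5 m: t = x/vₓ = 49.5/35.64 = 1.389 s.
Height: y = v_y0 t − ½ g t² = 24.77 × 1.389 − 4.905 × 1.389² = 34.40 − 9.463 = 24.94 m.

24.94 m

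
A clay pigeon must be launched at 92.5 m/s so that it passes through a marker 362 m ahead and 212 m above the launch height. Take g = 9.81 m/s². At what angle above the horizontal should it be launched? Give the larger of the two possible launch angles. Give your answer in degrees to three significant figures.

75.3°

Trajectory: y = x tanθ − g x² (1 + tan²θ)/(2v₀²). With x = 362, y = 212, v₀ = 92.5, g = 9.81:
75.12 tan²θ − 362 tanθ + (287.1) = 0.
tanθ = [362 ± √(362² − 4 × 75.12 × (287.1))] / (2 × 75.12) = (362 ± 211.6) / 150.2, giving tanθ = 1.001 or 3.818.
θ = 45.03° or 75.32°; the larger is 75.32°.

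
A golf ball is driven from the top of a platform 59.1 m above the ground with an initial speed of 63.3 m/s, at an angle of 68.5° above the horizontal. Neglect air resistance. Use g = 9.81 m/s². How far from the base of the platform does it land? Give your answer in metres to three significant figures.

300 m

vₓ = 63.30 cos 68.5° = 23.20 m/s; v_y0 = 63.30 sin 68.5° = 58.90 m/s.
With up positive and y = 0 at the ground: y(t) = 59.1 + (58.90) t − 4.905 t². Setting y = 0 and taking the positive root: t = [58.90 + √(58.90² + 2·9.81·59.1)] / 9.81 = (58.90 + 68.03) / 9.81 = 12.94 s.
Horizontal distance: R = vₓ t = 23.20 × 12.94 = 300.2 m.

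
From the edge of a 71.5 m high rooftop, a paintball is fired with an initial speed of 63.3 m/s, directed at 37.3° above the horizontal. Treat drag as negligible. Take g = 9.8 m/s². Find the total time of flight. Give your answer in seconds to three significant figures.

9.38 s

Resolve: vₓ = 63.30 cos 37.3° = 50.35 m/s and v_y0 = 63.30 sin 37.3° = 38.36 m/s.
Vertical motion (up positive, ground at y = 0): 4.900 t² − (38.36) t − 71.5 = 0, so t = (38.36 + √(38.36² + 2·9.80·71.5)) / 9.80 = (38.36 + 53.60) / 9.80 = 9.383 s.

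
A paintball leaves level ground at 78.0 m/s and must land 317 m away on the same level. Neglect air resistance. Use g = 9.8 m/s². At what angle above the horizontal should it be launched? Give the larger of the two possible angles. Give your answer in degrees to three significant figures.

74.6°

From R = (v₀²/g) sin 2θ: sin 2θ = 9.80 × 317 / 6084.0 = 0.5106.
2θ = 30.71° or 180° − 30.71° = 149.3°, so θ = 15.35° or 74.65°.
The larger angle is 74.65°.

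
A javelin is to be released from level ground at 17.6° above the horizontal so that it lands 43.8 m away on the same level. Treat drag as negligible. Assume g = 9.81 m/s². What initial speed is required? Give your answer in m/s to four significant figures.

27.30 m/s

On level ground R = v₀² sin 2θ / g ⇒ v₀ = √(gR / sin 2θ).
v₀ = √(9.81 × 43.8 / sin 35.20°) = √(429.7 / 0.5764) = √745.41 = 27.30 m/s.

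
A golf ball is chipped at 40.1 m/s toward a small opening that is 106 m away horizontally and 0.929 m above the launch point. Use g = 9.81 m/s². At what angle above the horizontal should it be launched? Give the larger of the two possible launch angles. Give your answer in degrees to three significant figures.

69.8°

Trajectory: y = x tanθ − g x² (1 + tan²θ)/(2v₀²). With x = 106, y = 0.929, v₀ = 40.1, g = 9.81:
34.27 tan²θ − 106 tanθ + (35.20) = 0.
tanθ = [106 ± √(106² − 4 × 34.27 × (35.20))] / (2 × 34.27) = (106 ± 80.06) / 68.55, giving tanθ = 0.3784 or 2.714.
θ = 20.73° or 69.78°; the larger is 69.78°.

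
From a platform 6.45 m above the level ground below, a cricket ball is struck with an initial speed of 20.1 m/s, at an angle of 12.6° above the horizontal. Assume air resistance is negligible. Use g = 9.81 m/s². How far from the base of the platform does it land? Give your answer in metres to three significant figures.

Resolve: vₓ = 20.10 cos 12.6° = 19.62 m/s and v_y0 = 20.10 sin 12.6° = 4.385 m/s.
The projectile lands when y = 6.45 + (4.385) t − ½·9.81·t² = 0. Positive root: t = (4.385 + √(4.385² + 2·9.81·6.45)) / 9.81 = (4.385 + 12.07) / 9.81 = 1.678 s.
Horizontal distance: R = vₓ t = 19.62 × 1.678 = 32.91 m.

32.9 m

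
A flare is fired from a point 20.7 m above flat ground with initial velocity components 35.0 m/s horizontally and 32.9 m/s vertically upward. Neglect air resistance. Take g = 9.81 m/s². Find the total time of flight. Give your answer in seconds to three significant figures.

Vertical motion (up positive, ground at y = 0): 4.905 t² − (32.90) t − 20.7 = 0, so t = (32.90 + √(32.90² + 2·9.81·20.7)) / 9.81 = (32.90 + 38.58) / 9.81 = 7.287 s.

7.29 s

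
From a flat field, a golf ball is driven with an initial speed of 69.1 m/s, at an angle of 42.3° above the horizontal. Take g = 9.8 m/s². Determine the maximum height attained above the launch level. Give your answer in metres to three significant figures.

vₓ = 69.10 cos 42.3° = 51.11 m/s; v_y0 = 69.10 sin 42.3° = 46.51 m/s.
Peak height H = v_y0² / (2g) = 2162.7 / 19.60 = 110.3 m.

110 m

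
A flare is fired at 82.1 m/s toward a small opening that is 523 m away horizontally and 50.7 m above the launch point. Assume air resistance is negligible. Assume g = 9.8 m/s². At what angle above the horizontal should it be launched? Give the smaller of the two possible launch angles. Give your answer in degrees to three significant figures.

Trajectory: y = x tanθ − g x² (1 + tan²θ)/(2v₀²). With x = 523, y = 50.7, v₀ = 82.1, g = 9.80:
198.8 tan²θ − 523 tanθ + (249.5) = 0.
tanθ = [523 ± √(523² − 4 × 198.8 × (249.5))] / (2 × 198.8) = (523 ± 273.9) / 397.7, giving tanθ = 0.6263 or 2.004.
θ = 32.06° or 63.48°; the smaller is 32.06°.

32.1°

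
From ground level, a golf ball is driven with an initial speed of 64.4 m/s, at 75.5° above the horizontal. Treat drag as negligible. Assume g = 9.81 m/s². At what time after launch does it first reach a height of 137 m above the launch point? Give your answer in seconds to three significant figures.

2.83 s

Resolve: vₓ = 64.40 cos 75.5° = 16.12 m/s and v_y0 = 64.40 sin 75.5° = 62.35 m/s.
Height y(t) = 62.35 t − 4.905 t² = 137 gives 4.905 t² − 62.35 t + 137 = 0.
t = [62.35 ± √(62.35² − 2·9.81·137)] / 9.81 = (62.35 ± 34.63) / 9.81, so t = 2.825 s or t = 9.886 s.
The first (ascending) time is 2.825 s.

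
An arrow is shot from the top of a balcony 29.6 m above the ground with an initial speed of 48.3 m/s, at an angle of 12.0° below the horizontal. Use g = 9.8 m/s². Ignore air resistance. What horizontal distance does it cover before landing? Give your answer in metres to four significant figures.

Horizontal component vₓ = 48.30 cos 12.0° = 47.24 m/s; vertical v_y0 = −10.04 m/s (downward).
With up positive and y = 0 at the ground: y(t) = 29.6 + (−10.04) t − 4.900 t². Setting y = 0 and taking the positive root: t = [−10.04 + √(10.04² + 2·9.80·29.6)] / 9.80 = (−10.04 + 26.10) / 9.80 = 1.638 s.
Horizontal distance: R = vₓ t = 47.24 × 1.638 = 77.39 m.

77.39 m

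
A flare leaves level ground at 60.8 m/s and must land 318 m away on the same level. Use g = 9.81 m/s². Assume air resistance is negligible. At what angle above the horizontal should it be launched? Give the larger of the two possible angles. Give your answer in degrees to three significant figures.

Level-ground range R = v₀² sin(2θ)/g ⇒ sin(2θ) = gR/v₀² = 9.81 × 318 / 60.8² = 0.8439.
2θ = 57.55° or 180° − 57.55° = 122.4°, so θ = 28.78° or 61.22°.
The larger angle is 61.22°.

61.2°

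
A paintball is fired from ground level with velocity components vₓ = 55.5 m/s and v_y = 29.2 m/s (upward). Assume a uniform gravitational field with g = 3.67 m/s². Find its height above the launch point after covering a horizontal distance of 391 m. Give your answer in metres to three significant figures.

x = vₓ t ⇒ t = 391/55.50 = 7.045 s.
Height: y = v_y0 t − ½ g t² = 29.20 × 7.045 − 1.835 × 7.045² = 205.7 − 91.08 = 114.6 m.

115 m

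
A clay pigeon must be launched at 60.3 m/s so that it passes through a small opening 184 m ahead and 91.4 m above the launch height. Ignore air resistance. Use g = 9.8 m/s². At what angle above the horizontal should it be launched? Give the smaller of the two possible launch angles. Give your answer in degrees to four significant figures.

44.58°

Trajectory: y = x tanθ − g x² (1 + tan²θ)/(2v₀²). With x = 184, y = 91.4, v₀ = 60.3, g = 9.80:
45.62 tan²θ − 184 tanθ + (137.0) = 0.
tanθ = [184 ± √(184² − 4 × 45.62 × (137.0))] / (2 × 45.62) = (184 ± 94.07) / 91.25, giving tanθ = 0.9855 or 3.047.
θ = 44.58° or 71.83°; the smaller is 44.58°.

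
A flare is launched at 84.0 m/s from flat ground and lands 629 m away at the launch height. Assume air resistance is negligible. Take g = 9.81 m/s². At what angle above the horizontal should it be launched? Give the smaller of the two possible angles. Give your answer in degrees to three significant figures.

R = v₀² sin 2θ / g gives sin 2θ = gR/v₀² = 9.81·629/84.0² = 0.8745.
2θ = 60.99° or 180° − 60.99° = 119.0°, so θ = 30.49° or 59.51°.
The smaller angle is 30.49°.

30.5°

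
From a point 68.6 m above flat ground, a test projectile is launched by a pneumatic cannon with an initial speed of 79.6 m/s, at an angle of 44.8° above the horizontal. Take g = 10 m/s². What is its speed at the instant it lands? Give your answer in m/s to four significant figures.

87.80 m/s

Horizontal component vₓ = 79.60 cos 44.8° = 56.48 m/s; vertical v_y0 = 79.60 sin 44.8° = 56.09 m/s.
Vertical motion (up positive, ground at y = 0): 5.000 t² − (56.09) t − 68.6 = 0, so t = (56.09 + √(56.09² + 2·10.0·68.6)) / 10.0 = (56.09 + 67.22) / 10.0 = 12.33 s.
Vertical velocity at impact: v_y = v_y0 − g t = 56.09 − 10.0 × 12.33 = −67.22 m/s.
Speed: |v| = √(vₓ² + v_y²) = √(56.48² + 67.22²) = 87.80 m/s.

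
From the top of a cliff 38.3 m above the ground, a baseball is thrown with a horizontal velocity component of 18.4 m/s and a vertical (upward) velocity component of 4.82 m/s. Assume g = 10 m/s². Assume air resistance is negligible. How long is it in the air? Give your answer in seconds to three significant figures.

3.29 s

With up positive and y = 0 at the ground: y(t) = 38.3 + (4.820) t − 5.000 t². Setting y = 0 and taking the positive root: t = [4.820 + √(4.820² + 2·10.0·38.3)] / 10.0 = (4.820 + 28.09) / 10.0 = 3.291 s.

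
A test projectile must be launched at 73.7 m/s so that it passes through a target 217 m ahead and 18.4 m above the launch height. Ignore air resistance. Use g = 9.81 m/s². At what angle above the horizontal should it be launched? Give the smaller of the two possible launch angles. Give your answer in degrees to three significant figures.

16.6°

Trajectory: y = x tanθ − g x² (1 + tan²θ)/(2v₀²). With x = 217, y = 18.4, v₀ = 73.7, g = 9.81:
42.52 tan²θ − 217 tanθ + (60.92) = 0.
tanθ = [217 ± √(217² − 4 × 42.52 × (60.92))] / (2 × 42.52) = (217 ± 191.6) / 85.05, giving tanθ = 0.2982 or 4.805.
θ = 16.60° or 78.24°; the smaller is 16.60°.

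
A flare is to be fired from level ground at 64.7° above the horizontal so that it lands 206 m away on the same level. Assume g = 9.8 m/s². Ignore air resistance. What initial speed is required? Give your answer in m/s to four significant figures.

51.11 m/s

From R = (v₀² / g) sin 2θ: v₀ = √(gR / sin 2θ).
v₀ = √(9.80 × 206 / sin 129.4°) = √(2019 / 0.7727) = √2612.5 = 51.11 m/s.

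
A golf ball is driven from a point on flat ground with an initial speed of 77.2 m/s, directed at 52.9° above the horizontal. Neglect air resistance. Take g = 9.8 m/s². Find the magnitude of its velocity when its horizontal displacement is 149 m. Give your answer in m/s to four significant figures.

55.51 m/s

Horizontal component vₓ = 77.20 cos 52.9° = 46.57 m/s; vertical v_y0 = 77.20 sin 52.9° = 61.57 m/s.
x = vₓ t ⇒ t = 149/46.57 = 3.200 s.
Vertical velocity there: v_y = v_y0 − g t = 61.57 − 9.80 × 3.200 = 30.22 m/s.
Speed: √(vₓ² + v_y²) = √(46.57² + 30.22²) = 55.51 m/s.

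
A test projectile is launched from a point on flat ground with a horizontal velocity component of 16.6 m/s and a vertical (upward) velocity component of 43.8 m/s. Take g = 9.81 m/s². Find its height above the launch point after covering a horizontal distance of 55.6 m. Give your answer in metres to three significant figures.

91.7 m

Time to reach x = 55.6 m: t = x/vₓ = 55.6/16.60 = 3.349 s.
Height: y = v_y0 t − ½ g t² = 43.80 × 3.349 − 4.905 × 3.349² = 146.7 − 55.03 = 91.68 m.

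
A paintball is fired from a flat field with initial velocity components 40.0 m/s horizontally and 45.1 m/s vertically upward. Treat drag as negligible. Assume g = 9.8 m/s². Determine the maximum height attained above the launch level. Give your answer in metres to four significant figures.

Maximum height: H = v_y0² / (2g) = 45.10² / (2 × 9.80) = 103.8 m.

103.8 m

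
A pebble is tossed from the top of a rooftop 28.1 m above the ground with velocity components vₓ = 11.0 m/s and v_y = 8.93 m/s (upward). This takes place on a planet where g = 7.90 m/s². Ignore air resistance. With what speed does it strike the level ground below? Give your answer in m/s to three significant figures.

25.4 m/s

Vertical motion (up positive, ground at y = 0): 3.950 t² − (8.930) t − 28.1 = 0, so t = (8.930 + √(8.930² + 2·7.90·28.1)) / 7.90 = (8.930 + 22.89) / 7.90 = 4.027 s.
Vertical velocity at impact: v_y = v_y0 − g t = 8.930 − 7.90 × 4.027 = −22.89 m/s.
Speed: |v| = √(vₓ² + v_y²) = √(11.00² + 22.89²) = 25.39 m/s.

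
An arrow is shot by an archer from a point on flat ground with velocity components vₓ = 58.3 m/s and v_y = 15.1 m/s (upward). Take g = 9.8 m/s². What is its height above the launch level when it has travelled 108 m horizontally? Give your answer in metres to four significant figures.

11.16 m

x = vₓ t ⇒ t = 108/58.30 = 1.852 s.
Height: y = v_y0 t − ½ g t² = 15.10 × 1.852 − 4.900 × 1.852² = 27.97 − 16.82 = 11.16 m.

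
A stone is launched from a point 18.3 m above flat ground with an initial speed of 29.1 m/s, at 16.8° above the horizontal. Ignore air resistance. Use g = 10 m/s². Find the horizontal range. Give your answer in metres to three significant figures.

Horizontal component vₓ = 29.10 cos 16.8° = 27.86 m/s; vertical v_y0 = 29.10 sin 16.8° = 8.411 m/s.
With up positive and y = 0 at the ground: y(t) = 18.3 + (8.411) t − 5.000 t². Setting y = 0 and taking the positive root: t = [8.411 + √(8.411² + 2·10.0·18.3)] / 10.0 = (8.411 + 20.90) / 10.0 = 2.931 s.
Horizontal distance: R = vₓ t = 27.86 × 2.931 = 81.65 m.

81.6 m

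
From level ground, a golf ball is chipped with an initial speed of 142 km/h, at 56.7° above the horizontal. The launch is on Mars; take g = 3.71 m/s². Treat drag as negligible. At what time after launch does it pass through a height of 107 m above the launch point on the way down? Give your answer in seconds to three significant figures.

Convert: 142 km/h = 142/3.6 = 39.44 m/s.
Components: vₓ = 39.44 cos 56.7° = 21.66 m/s, v_y0 = 39.44 sin 56.7° = 32.97 m/s.
Set y = v_y0 t − ½ g t² = 107: 1.855 t² − 32.97 t + 107 = 0.
t = [32.97 ± √(32.97² − 2·3.71·107)] / 3.71 = (32.97 ± 17.12) / 3.71, so t = 4.273 s or t = 13.50 s.
The descending-branch root is 13.50 s.

13.5 s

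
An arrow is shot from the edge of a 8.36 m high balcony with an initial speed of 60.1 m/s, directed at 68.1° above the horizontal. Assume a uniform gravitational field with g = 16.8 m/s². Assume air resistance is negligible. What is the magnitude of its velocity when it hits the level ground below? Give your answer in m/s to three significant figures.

Horizontal component vₓ = 60.10 cos 68.1° = 22.42 m/s; vertical v_y0 = 60.10 sin 68.1° = 55.76 m/s.
With up positive and y = 0 at the ground: y(t) = 8.36 + (55.76) t − 8.400 t². Setting y = 0 and taking the positive root: t = [55.76 + √(55.76² + 2·16.8·8.36)] / 16.8 = (55.76 + 58.23) / 16.8 = 6.785 s.
Vertical velocity at impact: v_y = v_y0 − g t = 55.76 − 16.8 × 6.785 = −58.23 m/s.
Speed: |v| = √(vₓ² + v_y²) = √(22.42² + 58.23²) = 62.39 m/s.

62.4 m/s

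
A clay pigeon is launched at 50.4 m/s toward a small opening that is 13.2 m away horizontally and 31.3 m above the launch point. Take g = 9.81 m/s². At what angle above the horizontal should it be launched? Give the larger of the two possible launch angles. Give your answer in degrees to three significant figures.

88.4°

Trajectory: y = x tanθ − g x² (1 + tan²θ)/(2v₀²). With x = 13.2, y = 31.3, v₀ = 50.4, g = 9.81:
0.3365 tan²θ − 13.2 tanθ + (31.64) = 0.
tanθ = [13.2 ± √(13.2² − 4 × 0.3365 × (31.64))] / (2 × 0.3365) = (13.2 ± 11.47) / 0.6729, giving tanθ = 2.564 or 36.67.
θ = 68.70° or 88.44°; the larger is 88.44°.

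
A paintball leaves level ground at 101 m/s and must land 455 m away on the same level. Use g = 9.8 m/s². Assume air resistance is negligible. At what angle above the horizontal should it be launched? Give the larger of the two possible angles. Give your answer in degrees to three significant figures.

R = v₀² sin 2θ / g gives sin 2θ = gR/v₀² = 9.80·455/101² = 0.4371.
2θ = 25.92° or 180° − 25.92° = 154.1°, so θ = 12.96° or 77.04°.
The larger angle is 77.04°.

77.0°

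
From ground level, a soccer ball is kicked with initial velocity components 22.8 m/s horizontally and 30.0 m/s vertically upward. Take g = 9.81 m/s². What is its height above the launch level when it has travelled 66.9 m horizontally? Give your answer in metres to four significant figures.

45.80 m

x = vₓ t ⇒ t = 66.9/22.80 = 2.934 s.
Height: y = v_y0 t − ½ g t² = 30.00 × 2.934 − 4.905 × 2.934² = 88.03 − 42.23 = 45.80 m.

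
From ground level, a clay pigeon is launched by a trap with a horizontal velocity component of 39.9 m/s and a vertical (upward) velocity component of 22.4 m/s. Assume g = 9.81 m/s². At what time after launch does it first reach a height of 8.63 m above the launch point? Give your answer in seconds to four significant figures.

0.4248 s

Height y(t) = 22.40 t − 4.905 t² = 8.63 gives 4.905 t² − 22.40 t + 8.63 = 0.
Quadratic formula: t = (22.40 ± √332.44) / 9.81 = (22.40 ± 18.23) / 9.81 → t = 0.4248 s or 4.142 s.
The first (ascending) time is 0.4248 s.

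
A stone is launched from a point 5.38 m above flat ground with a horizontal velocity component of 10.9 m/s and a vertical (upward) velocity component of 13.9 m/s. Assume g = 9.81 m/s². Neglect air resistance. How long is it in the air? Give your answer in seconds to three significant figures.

3.18 s

Vertical motion (up positive, ground at y = 0): 4.905 t² − (13.90) t − 5.38 = 0, so t = (13.90 + √(13.90² + 2·9.81·5.38)) / 9.81 = (13.90 + 17.28) / 9.81 = 3.179 s.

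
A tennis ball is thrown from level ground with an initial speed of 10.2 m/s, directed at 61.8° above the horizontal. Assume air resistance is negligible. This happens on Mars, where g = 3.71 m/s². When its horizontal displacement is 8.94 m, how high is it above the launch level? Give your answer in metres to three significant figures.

10.3 m

Resolve: vₓ = 10.20 cos 61.8° = 4.820 m/s and v_y0 = 10.20 sin 61.8° = 8.989 m/s.
x = vₓ t ⇒ t = 8.94/4.820 = 1.855 s.
Height: y = v_y0 t − ½ g t² = 8.989 × 1.855 − 1.855 × 1.855² = 16.67 − 6.381 = 10.29 m.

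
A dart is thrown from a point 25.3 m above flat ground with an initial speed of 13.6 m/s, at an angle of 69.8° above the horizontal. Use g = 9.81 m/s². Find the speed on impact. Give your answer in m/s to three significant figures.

26.1 m/s

Resolve: vₓ = 13.60 cos 69.8° = 4.696 m/s and v_y0 = 13.60 sin 69.8° = 12.76 m/s.
Vertical motion (up positive, ground at y = 0): 4.905 t² − (12.76) t − 25.3 = 0, so t = (12.76 + √(12.76² + 2·9.81·25.3)) / 9.81 = (12.76 + 25.68) / 9.81 = 3.918 s.
Vertical velocity at impact: v_y = v_y0 − g t = 12.76 − 9.81 × 3.918 = −25.68 m/s.
Speed: |v| = √(vₓ² + v_y²) = √(4.696² + 25.68²) = 26.10 m/s.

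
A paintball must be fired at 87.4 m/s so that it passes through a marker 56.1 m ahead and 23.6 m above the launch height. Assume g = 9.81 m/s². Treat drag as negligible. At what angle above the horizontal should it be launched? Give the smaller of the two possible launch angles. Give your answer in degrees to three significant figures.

Trajectory: y = x tanθ − g x² (1 + tan²θ)/(2v₀²). With x = 56.1, y = 23.6, v₀ = 87.4, g = 9.81:
2.021 tan²θ − 56.1 tanθ + (25.62) = 0.
tanθ = [56.1 ± √(56.1² − 4 × 2.021 × (25.62))] / (2 × 2.021) = (56.1 ± 54.22) / 4.042, giving tanθ = 0.4645 or 27.30.
θ = 24.91° or 87.90°; the smaller is 24.91°.

24.9°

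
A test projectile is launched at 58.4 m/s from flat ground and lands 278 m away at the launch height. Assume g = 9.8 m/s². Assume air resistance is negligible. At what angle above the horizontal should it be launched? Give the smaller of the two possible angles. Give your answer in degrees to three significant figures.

R = v₀² sin 2θ / g gives sin 2θ = gR/v₀² = 9.80·278/58.4² = 0.7988.
2θ = 53.02° or 180° − 53.02° = 127.0°, so θ = 26.51° or 63.49°.
The smaller angle is 26.51°.

26.5°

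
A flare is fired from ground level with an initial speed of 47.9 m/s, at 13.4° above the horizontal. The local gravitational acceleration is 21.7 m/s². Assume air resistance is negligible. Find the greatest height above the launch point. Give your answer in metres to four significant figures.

2.839 m

Resolve: vₓ = 47.90 cos 13.4° = 46.60 m/s and v_y0 = 47.90 sin 13.4° = 11.10 m/s.
Peak height H = v_y0² / (2g) = 123.23 / 43.40 = 2.839 m.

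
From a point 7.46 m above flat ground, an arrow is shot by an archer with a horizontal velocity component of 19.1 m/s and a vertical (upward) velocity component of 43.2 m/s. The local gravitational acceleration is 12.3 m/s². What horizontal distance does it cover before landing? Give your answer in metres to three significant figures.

137 m

The projectile lands when y = 7.46 + (43.20) t − ½·12.3·t² = 0. Positive root: t = (43.20 + √(43.20² + 2·12.3·7.46)) / 12.3 = (43.20 + 45.27) / 12.3 = 7.193 s.
Horizontal distance: R = vₓ t = 19.10 × 7.193 = 137.4 m.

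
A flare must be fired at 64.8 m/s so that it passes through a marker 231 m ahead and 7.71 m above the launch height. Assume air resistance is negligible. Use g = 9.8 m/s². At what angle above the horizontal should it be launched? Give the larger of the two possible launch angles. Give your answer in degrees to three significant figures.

Trajectory: y = x tanθ − g x² (1 + tan²θ)/(2v₀²). With x = 231, y = 7.71, v₀ = 64.8, g = 9.80:
62.27 tan²θ − 231 tanθ + (69.98) = 0.
tanθ = [231 ± √(231² − 4 × 62.27 × (69.98))] / (2 × 62.27) = (231 ± 189.6) / 124.5, giving tanθ = 0.3328 or 3.377.
θ = 18.41° or 73.50°; the larger is 73.50°.

73.5°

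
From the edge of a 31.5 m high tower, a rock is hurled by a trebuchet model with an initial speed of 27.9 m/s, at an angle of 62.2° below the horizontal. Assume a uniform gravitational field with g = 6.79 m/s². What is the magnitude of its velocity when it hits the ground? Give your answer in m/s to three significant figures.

34.7 m/s

Resolve: vₓ = 27.90 cos 62.2° = 13.01 m/s and v_y0 = −24.68 m/s (downward).
Vertical motion (up positive, ground at y = 0): 3.395 t² − (−24.68) t − 31.5 = 0, so t = (−24.68 + √(24.68² + 2·6.79·31.5)) / 6.79 = (−24.68 + 32.20) / 6.79 = 1.108 s.
Vertical velocity at impact: v_y = v_y0 − g t = −24.68 − 6.79 × 1.108 = −32.20 m/s.
Speed: |v| = √(vₓ² + v_y²) = √(13.01² + 32.20²) = 34.73 m/s.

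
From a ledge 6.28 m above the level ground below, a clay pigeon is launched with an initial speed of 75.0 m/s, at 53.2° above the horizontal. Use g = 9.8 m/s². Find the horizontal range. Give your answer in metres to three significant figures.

Components: vₓ = 75.00 cos 53.2° = 44.93 m/s, v_y0 = 75.00 sin 53.2° = 60.05 m/s.
With up positive and y = 0 at the ground: y(t) = 6.28 + (60.05) t − 4.900 t². Setting y = 0 and taking the positive root: t = [60.05 + √(60.05² + 2·9.80·6.28)] / 9.80 = (60.05 + 61.07) / 9.80 = 12.36 s.
Horizontal distance: R = vₓ t = 44.93 × 12.36 = 555.3 m.

555 m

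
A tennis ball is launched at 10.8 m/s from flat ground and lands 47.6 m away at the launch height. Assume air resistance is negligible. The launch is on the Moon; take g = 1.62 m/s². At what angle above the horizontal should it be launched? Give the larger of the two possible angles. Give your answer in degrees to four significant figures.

R = v₀² sin 2θ / g gives sin 2θ = gR/v₀² = 1.62·47.6/10.8² = 0.6611.
2θ = 41.38° or 180° − 41.38° = 138.6°, so θ = 20.69° or 69.31°.
The larger angle is 69.31°.

69.31°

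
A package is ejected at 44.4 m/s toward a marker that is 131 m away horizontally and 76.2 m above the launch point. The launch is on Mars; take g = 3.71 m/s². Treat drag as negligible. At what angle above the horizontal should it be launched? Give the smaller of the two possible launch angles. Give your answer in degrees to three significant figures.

Trajectory: y = x tanθ − g x² (1 + tan²θ)/(2v₀²). With x = 131, y = 76.2, v₀ = 44.4, g = 3.71:
16.15 tan²θ − 131 tanθ + (92.35) = 0.
tanθ = [131 ± √(131² − 4 × 16.15 × (92.35))] / (2 × 16.15) = (131 ± 105.8) / 32.30, giving tanθ = 0.7799 or 7.332.
θ = 37.95° or 82.23°; the smaller is 37.95°.

38.0°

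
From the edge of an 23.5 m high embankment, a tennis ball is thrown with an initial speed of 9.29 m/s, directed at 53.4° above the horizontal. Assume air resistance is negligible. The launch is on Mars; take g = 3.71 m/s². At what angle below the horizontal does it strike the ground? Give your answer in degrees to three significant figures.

Resolve: vₓ = 9.290 cos 53.4° = 5.539 m/s and v_y0 = 9.290 sin 53.4° = 7.458 m/s.
The projectile lands when y = 23.5 + (7.458) t − ½·3.71·t² = 0. Positive root: t = (7.458 + √(7.458² + 2·3.71·23.5)) / 3.71 = (7.458 + 15.17) / 3.71 = 6.098 s.
At impact: v_y = v_y0 − g t = −15.17 m/s; vₓ = 5.539 m/s.
Angle below horizontal: arctan(|v_y|/vₓ) = arctan(15.17/5.539) = 69.94°.

69.9°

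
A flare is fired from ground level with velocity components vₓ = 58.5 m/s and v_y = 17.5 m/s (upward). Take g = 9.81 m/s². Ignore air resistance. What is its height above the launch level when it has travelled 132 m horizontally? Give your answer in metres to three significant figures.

At x = 132 m, t = x/vₓ = 132/58.50 = 2.256 s.
Height: y = v_y0 t − ½ g t² = 17.50 × 2.256 − 4.905 × 2.256² = 39.49 − 24.97 = 14.51 m.

14.5 m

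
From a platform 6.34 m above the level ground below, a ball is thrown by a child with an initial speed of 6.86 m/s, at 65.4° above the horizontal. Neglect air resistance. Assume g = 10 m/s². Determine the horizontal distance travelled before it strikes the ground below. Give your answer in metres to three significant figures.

5.46 m

Horizontal component vₓ = 6.860 cos 65.4° = 2.856 m/s; vertical v_y0 = 6.860 sin 65.4° = 6.237 m/s.
With up positive and y = 0 at the ground: y(t) = 6.34 + (6.237) t − 5.000 t². Setting y = 0 and taking the positive root: t = [6.237 + √(6.237² + 2·10.0·6.34)] / 10.0 = (6.237 + 12.87) / 10.0 = 1.911 s.
Horizontal distance: R = vₓ t = 2.856 × 1.911 = 5.457 m.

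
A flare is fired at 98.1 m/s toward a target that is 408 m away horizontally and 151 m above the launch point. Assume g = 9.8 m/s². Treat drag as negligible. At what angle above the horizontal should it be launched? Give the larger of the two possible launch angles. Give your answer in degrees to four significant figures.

Trajectory: y = x tanθ − g x² (1 + tan²θ)/(2v₀²). With x = 408, y = 151, v₀ = 98.1, g = 9.80:
84.76 tan²θ − 408 tanθ + (235.8) = 0.
tanθ = [408 ± √(408² − 4 × 84.76 × (235.8))] / (2 × 84.76) = (408 ± 294.2) / 169.5, giving tanθ = 0.6715 or 4.142.
θ = 33.88° or 76.43°; the larger is 76.43°.

76.43°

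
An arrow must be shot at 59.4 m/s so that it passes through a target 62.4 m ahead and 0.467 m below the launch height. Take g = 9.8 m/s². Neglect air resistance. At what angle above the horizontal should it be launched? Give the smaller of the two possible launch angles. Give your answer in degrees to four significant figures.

4.558°

Trajectory: y = x tanθ − g x² (1 + tan²θ)/(2v₀²). With x = 62.4, y = −0.467, v₀ = 59.4, g = 9.80:
5.407 tan²θ − 62.4 tanθ + (4.940) = 0.
tanθ = [62.4 ± √(62.4² − 4 × 5.407 × (4.940))] / (2 × 5.407) = (62.4 ± 61.54) / 10.81, giving tanθ = 0.07972 or 11.46.
θ = 4.558° or 85.01°; the smaller is 4.558°.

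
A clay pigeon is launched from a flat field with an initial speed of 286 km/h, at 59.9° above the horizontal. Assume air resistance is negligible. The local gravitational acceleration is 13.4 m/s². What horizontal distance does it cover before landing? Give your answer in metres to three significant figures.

Convert: 286 km/h = 286/3.6 = 79.44 m/s.
Components: vₓ = 79.44 cos 59.9° = 39.84 m/s, v_y0 = 79.44 sin 59.9° = 68.73 m/s.
Flight time T = 2 v_y0 / g = 10.26 s.
Horizontal distance R = vₓ T = 39.84 × 10.26 = 408.7 m.

409 m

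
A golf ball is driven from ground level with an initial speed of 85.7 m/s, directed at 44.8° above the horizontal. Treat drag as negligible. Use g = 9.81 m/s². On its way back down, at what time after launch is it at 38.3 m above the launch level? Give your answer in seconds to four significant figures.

Horizontal component vₓ = 85.70 cos 44.8° = 60.81 m/s; vertical v_y0 = 85.70 sin 44.8° = 60.39 m/s.
Height y(t) = 60.39 t − 4.905 t² = 38.3 gives 4.905 t² − 60.39 t + 38.3 = 0.
t = [60.39 ± √(60.39² − 2·9.81·38.3)] / 9.81 = (60.39 ± 53.81) / 9.81, so t = 0.6708 s or t = 11.64 s.
The descending-branch root is 11.64 s.

11.64 s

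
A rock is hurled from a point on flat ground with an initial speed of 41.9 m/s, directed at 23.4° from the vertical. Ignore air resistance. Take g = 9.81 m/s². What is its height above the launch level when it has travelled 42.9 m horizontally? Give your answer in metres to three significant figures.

66.5 m

Horizontal component vₓ = 41.90 sin 23.4° = 16.64 m/s; vertical v_y0 = 41.90 cos 23.4° = 38.45 m/s.
At x = 42.9 m, t = x/vₓ = 42.9/16.64 = 2.578 s.
Height: y = v_y0 t − ½ g t² = 38.45 × 2.578 − 4.905 × 2.578² = 99.14 − 32.60 = 66.54 m.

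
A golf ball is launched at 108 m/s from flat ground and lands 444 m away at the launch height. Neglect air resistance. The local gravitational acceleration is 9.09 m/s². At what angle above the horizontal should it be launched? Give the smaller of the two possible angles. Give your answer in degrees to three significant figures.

10.1°

R = v₀² sin 2θ / g gives sin 2θ = gR/v₀² = 9.09·444/108² = 0.3460.
2θ = 20.24° or 180° − 20.24° = 159.8°, so θ = 10.12° or 79.88°.
The smaller angle is 10.12°.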